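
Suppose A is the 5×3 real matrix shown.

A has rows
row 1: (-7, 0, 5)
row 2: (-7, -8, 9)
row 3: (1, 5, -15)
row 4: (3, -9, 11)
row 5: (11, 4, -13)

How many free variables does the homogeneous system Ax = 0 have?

0

Row reduce to echelon form.
R2 ← R2 − R1: [0, -8, 4]
R3 ← R3 + (1/7)·R1: [0, 5, -100/7]
R4 ← R4 + (3/7)·R1: [0, -9, 92/7]
R5 ← R5 + (11/7)·R1: [0, 4, -36/7]
R3 ← R3 + (5/8)·R2: [0, 0, -165/14]
R4 ← R4 − (9/8)·R2: [0, 0, 121/14]
R5 ← R5 + (1/2)·R2: [0, 0, -22/7]
R4 ← R4 + (11/15)·R3: [0, 0, 0]
R5 ← R5 − (4/15)·R3: [0, 0, 0]
3 nonzero rows, so rank(A) = 3.
A has 3 columns; by rank–nullity, nullity = 3 − 3 = 0.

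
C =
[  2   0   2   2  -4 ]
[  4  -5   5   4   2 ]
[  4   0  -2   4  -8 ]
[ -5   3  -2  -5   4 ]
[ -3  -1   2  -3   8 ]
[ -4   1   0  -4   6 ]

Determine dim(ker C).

Row reduce to echelon form.
R2 ← R2 − (2)·R1: [0, -5, 1, 0, 10]
R3 ← R3 − (2)·R1: [0, 0, -6, 0, 0]
R4 ← R4 + (5/2)·R1: [0, 3, 3, 0, -6]
R5 ← R5 + (3/2)·R1: [0, -1, 5, 0, 2]
R6 ← R6 + (2)·R1: [0, 1, 4, 0, -2]
R4 ← R4 + (3/5)·R2: [0, 0, 18/5, 0, 0]
R5 ← R5 − (1/5)·R2: [0, 0, 24/5, 0, 0]
R6 ← R6 + (1/5)·R2: [0, 0, 21/5, 0, 0]
R4 ← R4 + (3/5)·R3: [0, 0, 0, 0, 0]
R5 ← R5 + (4/5)·R3: [0, 0, 0, 0, 0]
R6 ← R6 + (7/10)·R3: [0, 0, 0, 0, 0]
3 nonzero rows, so rank(C) = 3.
C has 5 columns; by rank–nullity, nullity = 5 − 3 = 2.

2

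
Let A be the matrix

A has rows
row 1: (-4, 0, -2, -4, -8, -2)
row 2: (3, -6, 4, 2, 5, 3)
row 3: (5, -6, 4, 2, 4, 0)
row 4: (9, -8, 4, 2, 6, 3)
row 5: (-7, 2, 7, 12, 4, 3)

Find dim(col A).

Row reduce to echelon form.
R2 ← R2 + (3/4)·R1: [0, -6, 5/2, -1, -1, 3/2]
R3 ← R3 + (5/4)·R1: [0, -6, 3/2, -3, -6, -5/2]
R4 ← R4 + (9/4)·R1: [0, -8, -1/2, -7, -12, -3/2]
R5 ← R5 − (7/4)·R1: [0, 2, 21/2, 19, 18, 13/2]
R3 ← R3 − R2: [0, 0, -1, -2, -5, -4]
R4 ← R4 − (4/3)·R2: [0, 0, -23/6, -17/3, -32/3, -7/2]
R5 ← R5 + (1/3)·R2: [0, 0, 34/3, 56/3, 53/3, 7]
R4 ← R4 − (23/6)·R3: [0, 0, 0, 2, 17/2, 71/6]
R5 ← R5 + (34/3)·R3: [0, 0, 0, -4, -39, -115/3]
R5 ← R5 + (2)·R4: [0, 0, 0, 0, -22, -44/3]
Echelon form has 5 nonzero rows, so rank(A) = 5.
The column space has dimension equal to the rank: 5.

5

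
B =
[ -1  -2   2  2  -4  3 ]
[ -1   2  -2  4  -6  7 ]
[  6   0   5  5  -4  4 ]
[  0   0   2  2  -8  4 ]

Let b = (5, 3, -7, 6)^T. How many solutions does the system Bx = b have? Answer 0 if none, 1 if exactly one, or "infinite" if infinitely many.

Row reduce the augmented matrix [B | b].
R2 ← R2 − R1: [0, 4, -4, 2, -2, 4, -2]
R3 ← R3 + (6)·R1: [0, -12, 17, 17, -28, 22, 23]
R3 ← R3 + (3)·R2: [0, 0, 5, 23, -34, 34, 17]
R4 ← R4 − (2/5)·R3: [0, 0, 0, -36/5, 28/5, -48/5, -4/5]
The echelon form has 4 nonzero rows, and every pivot lies in the first 6 columns, so rank(B) = rank([B|b]) = 4.
The system is consistent.
rank = 4 < 6 unknowns, so there are infinitely many solutions.

infinite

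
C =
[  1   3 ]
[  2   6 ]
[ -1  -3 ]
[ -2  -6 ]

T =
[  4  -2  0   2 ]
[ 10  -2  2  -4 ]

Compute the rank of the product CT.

First compute CT:
[[ 34,  -8,   6, -10],
 [ 68, -16,  12, -20],
 [-34,   8,  -6,  10],
 [-68,  16, -12,  20]]
Now row reduce the product.
R2 ← R2 − (2)·R1: [0, 0, 0, 0]
R3 ← R3 + R1: [0, 0, 0, 0]
R4 ← R4 + (2)·R1: [0, 0, 0, 0]
1 nonzero row, so rank(CT) = 1.

1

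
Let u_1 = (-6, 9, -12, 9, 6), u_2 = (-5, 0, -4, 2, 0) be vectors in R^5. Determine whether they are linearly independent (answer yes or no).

Form the matrix with these vectors as rows and row reduce.
R2 ← R2 − (5/6)·R1: [0, -15/2, 6, -11/2, -5]
2 nonzero rows, so the 2 vectors span a space of dimension 2.
Since 2 = 2, the vectors are linearly independent.

yes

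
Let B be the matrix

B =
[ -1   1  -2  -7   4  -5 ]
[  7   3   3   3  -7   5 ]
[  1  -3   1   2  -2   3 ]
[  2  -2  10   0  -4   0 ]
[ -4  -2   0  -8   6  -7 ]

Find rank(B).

4

Row reduce to echelon form.
R2 ← R2 + (7)·R1: [0, 10, -11, -46, 21, -30]
R3 ← R3 + R1: [0, -2, -1, -5, 2, -2]
R4 ← R4 + (2)·R1: [0, 0, 6, -14, 4, -10]
R5 ← R5 − (4)·R1: [0, -6, 8, 20, -10, 13]
R3 ← R3 + (1/5)·R2: [0, 0, -16/5, -71/5, 31/5, -8]
R5 ← R5 + (3/5)·R2: [0, 0, 7/5, -38/5, 13/5, -5]
R4 ← R4 + (15/8)·R3: [0, 0, 0, -325/8, 125/8, -25]
R5 ← R5 + (7/16)·R3: [0, 0, 0, -221/16, 85/16, -17/2]
R5 ← R5 − (17/50)·R4: [0, 0, 0, 0, 0, 0]
Echelon form has 4 nonzero rows, so rank(B) = 4.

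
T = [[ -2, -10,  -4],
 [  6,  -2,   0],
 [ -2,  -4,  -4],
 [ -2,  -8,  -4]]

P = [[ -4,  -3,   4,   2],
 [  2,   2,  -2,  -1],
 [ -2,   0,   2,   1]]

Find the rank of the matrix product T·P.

First compute TP:
[[ -4, -14,   4,   2],
 [-28, -22,  28,  14],
 [  8,  -2,  -8,  -4],
 [  0, -10,   0,   0]]
Now row reduce the product.
R2 ← R2 − (7)·R1: [0, 76, 0, 0]
R3 ← R3 + (2)·R1: [0, -30, 0, 0]
R3 ← R3 + (15/38)·R2: [0, 0, 0, 0]
R4 ← R4 + (5/38)·R2: [0, 0, 0, 0]
2 nonzero rows, so rank(TP) = 2.

2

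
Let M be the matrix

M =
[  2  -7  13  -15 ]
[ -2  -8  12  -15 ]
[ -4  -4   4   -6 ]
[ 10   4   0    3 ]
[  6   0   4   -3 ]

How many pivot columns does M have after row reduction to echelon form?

Row reduce to echelon form.
R2 ← R2 + R1: [0, -15, 25, -30]
R3 ← R3 + (2)·R1: [0, -18, 30, -36]
R4 ← R4 − (5)·R1: [0, 39, -65, 78]
R5 ← R5 − (3)·R1: [0, 21, -35, 42]
R3 ← R3 − (6/5)·R2: [0, 0, 0, 0]
R4 ← R4 + (13/5)·R2: [0, 0, 0, 0]
R5 ← R5 + (7/5)·R2: [0, 0, 0, 0]
Echelon form has 2 nonzero rows, so rank(M) = 2.
Each nonzero row contributes one pivot column: 2 pivot columns.

2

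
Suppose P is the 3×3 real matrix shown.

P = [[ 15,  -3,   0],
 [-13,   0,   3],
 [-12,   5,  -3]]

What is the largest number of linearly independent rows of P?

2

Row reduce to echelon form.
R2 ← R2 + (13/15)·R1: [0, -13/5, 3]
R3 ← R3 + (4/5)·R1: [0, 13/5, -3]
R3 ← R3 + R2: [0, 0, 0]
Echelon form has 2 nonzero rows, so rank(P) = 2.
The rank gives the maximum number of linearly independent rows: 2.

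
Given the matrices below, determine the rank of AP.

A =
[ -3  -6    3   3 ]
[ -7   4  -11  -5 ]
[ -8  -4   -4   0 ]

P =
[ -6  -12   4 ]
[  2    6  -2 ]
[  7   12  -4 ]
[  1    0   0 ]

2

First compute AP:
[[ 30,  36, -12],
 [-32, -24,   8],
 [ 12,  24,  -8]]
Now row reduce the product.
R2 ← R2 + (16/15)·R1: [0, 72/5, -24/5]
R3 ← R3 − (2/5)·R1: [0, 48/5, -16/5]
R3 ← R3 − (2/3)·R2: [0, 0, 0]
2 nonzero rows, so rank(AP) = 2.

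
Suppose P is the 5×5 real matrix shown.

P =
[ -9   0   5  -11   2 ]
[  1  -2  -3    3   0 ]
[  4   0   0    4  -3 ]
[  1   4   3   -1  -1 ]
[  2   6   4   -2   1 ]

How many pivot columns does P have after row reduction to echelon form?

4

Row reduce to echelon form.
R2 ← R2 + (1/9)·R1: [0, -2, -22/9, 16/9, 2/9]
R3 ← R3 + (4/9)·R1: [0, 0, 20/9, -8/9, -19/9]
R4 ← R4 + (1/9)·R1: [0, 4, 32/9, -20/9, -7/9]
R5 ← R5 + (2/9)·R1: [0, 6, 46/9, -40/9, 13/9]
R4 ← R4 + (2)·R2: [0, 0, -4/3, 4/3, -1/3]
R5 ← R5 + (3)·R2: [0, 0, -20/9, 8/9, 19/9]
R4 ← R4 + (3/5)·R3: [0, 0, 0, 4/5, -8/5]
R5 ← R5 + R3: [0, 0, 0, 0, 0]
Echelon form has 4 nonzero rows, so rank(P) = 4.
Each nonzero row contributes one pivot column: 4 pivot columns.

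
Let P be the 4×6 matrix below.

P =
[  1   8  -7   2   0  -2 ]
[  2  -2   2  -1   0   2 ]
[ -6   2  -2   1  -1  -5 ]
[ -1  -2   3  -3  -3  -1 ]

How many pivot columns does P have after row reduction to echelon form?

3

Row reduce to echelon form.
R2 ← R2 − (2)·R1: [0, -18, 16, -5, 0, 6]
R3 ← R3 + (6)·R1: [0, 50, -44, 13, -1, -17]
R4 ← R4 + R1: [0, 6, -4, -1, -3, -3]
R3 ← R3 + (25/9)·R2: [0, 0, 4/9, -8/9, -1, -1/3]
R4 ← R4 + (1/3)·R2: [0, 0, 4/3, -8/3, -3, -1]
R4 ← R4 − (3)·R3: [0, 0, 0, 0, 0, 0]
Echelon form has 3 nonzero rows, so rank(P) = 3.
Each nonzero row contributes one pivot column: 3 pivot columns.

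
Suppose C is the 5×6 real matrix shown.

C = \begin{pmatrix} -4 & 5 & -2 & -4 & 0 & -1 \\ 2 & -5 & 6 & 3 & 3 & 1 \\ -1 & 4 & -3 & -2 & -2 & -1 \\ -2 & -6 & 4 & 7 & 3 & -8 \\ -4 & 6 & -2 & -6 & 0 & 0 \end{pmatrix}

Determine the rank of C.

5

Row reduce to echelon form.
R2 ← R2 + (1/2)·R1: [0, -5/2, 5, 1, 3, 1/2]
R3 ← R3 − (1/4)·R1: [0, 11/4, -5/2, -1, -2, -3/4]
R4 ← R4 − (1/2)·R1: [0, -17/2, 5, 9, 3, -15/2]
R5 ← R5 − R1: [0, 1, 0, -2, 0, 1]
R3 ← R3 + (11/10)·R2: [0, 0, 3, 1/10, 13/10, -1/5]
R4 ← R4 − (17/5)·R2: [0, 0, -12, 28/5, -36/5, -46/5]
R5 ← R5 + (2/5)·R2: [0, 0, 2, -8/5, 6/5, 6/5]
R4 ← R4 + (4)·R3: [0, 0, 0, 6, -2, -10]
R5 ← R5 − (2/3)·R3: [0, 0, 0, -5/3, 1/3, 4/3]
R5 ← R5 + (5/18)·R4: [0, 0, 0, 0, -2/9, -13/9]
Echelon form has 5 nonzero rows, so rank(C) = 5.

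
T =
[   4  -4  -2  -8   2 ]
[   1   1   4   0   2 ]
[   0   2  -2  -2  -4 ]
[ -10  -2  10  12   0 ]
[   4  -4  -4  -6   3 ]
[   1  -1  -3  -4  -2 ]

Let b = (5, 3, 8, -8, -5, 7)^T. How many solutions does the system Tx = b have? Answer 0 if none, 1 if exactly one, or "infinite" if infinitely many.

0

Row reduce the augmented matrix [T | b].
R2 ← R2 − (1/4)·R1: [0, 2, 9/2, 2, 3/2, 7/4]
R4 ← R4 + (5/2)·R1: [0, -12, 5, -8, 5, 9/2]
R5 ← R5 − R1: [0, 0, -2, 2, 1, -10]
R6 ← R6 − (1/4)·R1: [0, 0, -5/2, -2, -5/2, 23/4]
R3 ← R3 − R2: [0, 0, -13/2, -4, -11/2, 25/4]
R4 ← R4 + (6)·R2: [0, 0, 32, 4, 14, 15]
R4 ← R4 + (64/13)·R3: [0, 0, 0, -204/13, -170/13, 595/13]
R5 ← R5 − (4/13)·R3: [0, 0, 0, 42/13, 35/13, -155/13]
R6 ← R6 − (5/13)·R3: [0, 0, 0, -6/13, -5/13, 87/26]
R5 ← R5 + (7/34)·R4: [0, 0, 0, 0, 0, -5/2]
R6 ← R6 − (1/34)·R4: [0, 0, 0, 0, 0, 2]
R6 ← R6 + (4/5)·R5: [0, 0, 0, 0, 0, 0]
The echelon form has 5 nonzero rows; the last pivot sits in the augmented column, so rank(T) = 4 but rank([T|b]) = 5.
Since the ranks differ, the system is inconsistent.
It has no solutions.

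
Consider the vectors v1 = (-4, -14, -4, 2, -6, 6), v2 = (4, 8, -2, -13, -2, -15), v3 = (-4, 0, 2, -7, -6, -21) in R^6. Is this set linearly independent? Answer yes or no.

Form the matrix with these vectors as rows and row reduce.
R2 ← R2 + R1: [0, -6, -6, -11, -8, -9]
R3 ← R3 − R1: [0, 14, 6, -9, 0, -27]
R3 ← R3 + (7/3)·R2: [0, 0, -8, -104/3, -56/3, -48]
3 nonzero rows, so the 3 vectors span a space of dimension 3.
Since 3 = 3, the vectors are linearly independent.

yes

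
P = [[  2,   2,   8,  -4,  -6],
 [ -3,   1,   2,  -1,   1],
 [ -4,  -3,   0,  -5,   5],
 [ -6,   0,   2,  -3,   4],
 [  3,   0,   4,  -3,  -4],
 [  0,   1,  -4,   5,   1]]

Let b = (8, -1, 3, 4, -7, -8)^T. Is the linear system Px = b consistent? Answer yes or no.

no

Row reduce the augmented matrix [P | b].
R2 ← R2 + (3/2)·R1: [0, 4, 14, -7, -8, 11]
R3 ← R3 + (2)·R1: [0, 1, 16, -13, -7, 19]
R4 ← R4 + (3)·R1: [0, 6, 26, -15, -14, 28]
R5 ← R5 − (3/2)·R1: [0, -3, -8, 3, 5, -19]
R3 ← R3 − (1/4)·R2: [0, 0, 25/2, -45/4, -5, 65/4]
R4 ← R4 − (3/2)·R2: [0, 0, 5, -9/2, -2, 23/2]
R5 ← R5 + (3/4)·R2: [0, 0, 5/2, -9/4, -1, -43/4]
R6 ← R6 − (1/4)·R2: [0, 0, -15/2, 27/4, 3, -43/4]
R4 ← R4 − (2/5)·R3: [0, 0, 0, 0, 0, 5]
R5 ← R5 − (1/5)·R3: [0, 0, 0, 0, 0, -14]
R6 ← R6 + (3/5)·R3: [0, 0, 0, 0, 0, -1]
R5 ← R5 + (14/5)·R4: [0, 0, 0, 0, 0, 0]
R6 ← R6 + (1/5)·R4: [0, 0, 0, 0, 0, 0]
The echelon form has 4 nonzero rows; the last pivot sits in the augmented column, so rank(P) = 3 but rank([P|b]) = 4.
Since the ranks differ, the system is inconsistent.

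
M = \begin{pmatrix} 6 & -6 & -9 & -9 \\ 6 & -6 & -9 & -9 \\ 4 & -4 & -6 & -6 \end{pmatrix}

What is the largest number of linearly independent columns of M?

1

Row reduce to echelon form.
R2 ← R2 − R1: [0, 0, 0, 0]
R3 ← R3 − (2/3)·R1: [0, 0, 0, 0]
Echelon form has 1 nonzero row, so rank(M) = 1.
The rank gives the maximum number of linearly independent columns: 1.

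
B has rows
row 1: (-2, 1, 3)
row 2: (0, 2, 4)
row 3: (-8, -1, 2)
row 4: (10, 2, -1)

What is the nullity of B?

Row reduce to echelon form.
R3 ← R3 − (4)·R1: [0, -5, -10]
R4 ← R4 + (5)·R1: [0, 7, 14]
R3 ← R3 + (5/2)·R2: [0, 0, 0]
R4 ← R4 − (7/2)·R2: [0, 0, 0]
2 nonzero rows, so rank(B) = 2.
B has 3 columns; by rank–nullity, nullity = 3 − 2 = 1.

1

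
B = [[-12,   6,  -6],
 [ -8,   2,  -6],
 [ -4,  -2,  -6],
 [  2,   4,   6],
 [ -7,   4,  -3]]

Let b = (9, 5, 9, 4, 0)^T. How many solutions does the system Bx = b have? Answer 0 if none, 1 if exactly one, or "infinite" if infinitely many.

0

Row reduce the augmented matrix [B | b].
R2 ← R2 − (2/3)·R1: [0, -2, -2, -1]
R3 ← R3 − (1/3)·R1: [0, -4, -4, 6]
R4 ← R4 + (1/6)·R1: [0, 5, 5, 11/2]
R5 ← R5 − (7/12)·R1: [0, 1/2, 1/2, -21/4]
R3 ← R3 − (2)·R2: [0, 0, 0, 8]
R4 ← R4 + (5/2)·R2: [0, 0, 0, 3]
R5 ← R5 + (1/4)·R2: [0, 0, 0, -11/2]
R4 ← R4 − (3/8)·R3: [0, 0, 0, 0]
R5 ← R5 + (11/16)·R3: [0, 0, 0, 0]
The echelon form has 3 nonzero rows; the last pivot sits in the augmented column, so rank(B) = 2 but rank([B|b]) = 3.
Since the ranks differ, the system is inconsistent.
It has no solutions.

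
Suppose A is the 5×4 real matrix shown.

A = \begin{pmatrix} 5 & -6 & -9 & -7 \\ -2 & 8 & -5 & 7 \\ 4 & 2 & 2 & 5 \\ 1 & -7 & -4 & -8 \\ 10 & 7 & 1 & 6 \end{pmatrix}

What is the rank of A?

Row reduce to echelon form.
R2 ← R2 + (2/5)·R1: [0, 28/5, -43/5, 21/5]
R3 ← R3 − (4/5)·R1: [0, 34/5, 46/5, 53/5]
R4 ← R4 − (1/5)·R1: [0, -29/5, -11/5, -33/5]
R5 ← R5 − (2)·R1: [0, 19, 19, 20]
R3 ← R3 − (17/14)·R2: [0, 0, 275/14, 11/2]
R4 ← R4 + (29/28)·R2: [0, 0, -311/28, -9/4]
R5 ← R5 − (95/28)·R2: [0, 0, 1349/28, 23/4]
R4 ← R4 + (311/550)·R3: [0, 0, 0, 43/50]
R5 ← R5 − (1349/550)·R3: [0, 0, 0, -387/50]
R5 ← R5 + (9)·R4: [0, 0, 0, 0]
Echelon form has 4 nonzero rows, so rank(A) = 4.

4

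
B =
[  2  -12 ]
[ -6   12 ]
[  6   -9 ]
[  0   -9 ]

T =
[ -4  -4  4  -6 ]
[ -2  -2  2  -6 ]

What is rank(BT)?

First compute BT:
[[ 16,  16, -16,  60],
 [  0,   0,   0, -36],
 [ -6,  -6,   6,  18],
 [ 18,  18, -18,  54]]
Now row reduce the product.
R3 ← R3 + (3/8)·R1: [0, 0, 0, 81/2]
R4 ← R4 − (9/8)·R1: [0, 0, 0, -27/2]
R3 ← R3 + (9/8)·R2: [0, 0, 0, 0]
R4 ← R4 − (3/8)·R2: [0, 0, 0, 0]
2 nonzero rows, so rank(BT) = 2.

2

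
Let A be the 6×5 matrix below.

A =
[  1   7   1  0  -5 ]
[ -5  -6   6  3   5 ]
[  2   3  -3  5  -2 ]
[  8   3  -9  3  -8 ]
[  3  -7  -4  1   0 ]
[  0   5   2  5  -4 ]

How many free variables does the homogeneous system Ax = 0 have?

Row reduce to echelon form.
R2 ← R2 + (5)·R1: [0, 29, 11, 3, -20]
R3 ← R3 − (2)·R1: [0, -11, -5, 5, 8]
R4 ← R4 − (8)·R1: [0, -53, -17, 3, 32]
R5 ← R5 − (3)·R1: [0, -28, -7, 1, 15]
R3 ← R3 + (11/29)·R2: [0, 0, -24/29, 178/29, 12/29]
R4 ← R4 + (53/29)·R2: [0, 0, 90/29, 246/29, -132/29]
R5 ← R5 + (28/29)·R2: [0, 0, 105/29, 113/29, -125/29]
R6 ← R6 − (5/29)·R2: [0, 0, 3/29, 130/29, -16/29]
R4 ← R4 + (15/4)·R3: [0, 0, 0, 63/2, -3]
R5 ← R5 + (35/8)·R3: [0, 0, 0, 123/4, -5/2]
R6 ← R6 + (1/8)·R3: [0, 0, 0, 21/4, -1/2]
R5 ← R5 − (41/42)·R4: [0, 0, 0, 0, 3/7]
R6 ← R6 − (1/6)·R4: [0, 0, 0, 0, 0]
5 nonzero rows, so rank(A) = 5.
A has 5 columns; by rank–nullity, nullity = 5 − 5 = 0.

0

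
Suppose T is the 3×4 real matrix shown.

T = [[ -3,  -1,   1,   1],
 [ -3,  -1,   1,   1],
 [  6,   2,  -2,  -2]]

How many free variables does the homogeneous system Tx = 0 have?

3

Row reduce to echelon form.
R2 ← R2 − R1: [0, 0, 0, 0]
R3 ← R3 + (2)·R1: [0, 0, 0, 0]
1 nonzero row, so rank(T) = 1.
T has 4 columns; by rank–nullity, nullity = 4 − 1 = 3.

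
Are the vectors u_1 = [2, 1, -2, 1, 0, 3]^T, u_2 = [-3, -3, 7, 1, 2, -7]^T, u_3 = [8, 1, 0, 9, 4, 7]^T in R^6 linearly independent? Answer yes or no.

no

Form the matrix with these vectors as rows and row reduce.
R2 ← R2 + (3/2)·R1: [0, -3/2, 4, 5/2, 2, -5/2]
R3 ← R3 − (4)·R1: [0, -3, 8, 5, 4, -5]
R3 ← R3 − (2)·R2: [0, 0, 0, 0, 0, 0]
2 nonzero rows, so the 3 vectors span a space of dimension 2.
Since 2 < 3, the vectors are linearly dependent.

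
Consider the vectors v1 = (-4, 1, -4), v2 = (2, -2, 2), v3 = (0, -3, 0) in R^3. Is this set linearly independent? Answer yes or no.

Form the matrix with these vectors as rows and row reduce.
R2 ← R2 + (1/2)·R1: [0, -3/2, 0]
R3 ← R3 − (2)·R2: [0, 0, 0]
2 nonzero rows, so the 3 vectors span a space of dimension 2.
Since 2 < 3, the vectors are linearly dependent.

no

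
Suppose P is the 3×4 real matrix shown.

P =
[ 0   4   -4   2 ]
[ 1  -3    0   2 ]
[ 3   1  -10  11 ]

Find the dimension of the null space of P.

Row reduce to echelon form.
Swap R1 ↔ R2
R3 ← R3 − (3)·R1: [0, 10, -10, 5]
R3 ← R3 − (5/2)·R2: [0, 0, 0, 0]
2 nonzero rows, so rank(P) = 2.
P has 4 columns; by rank–nullity, nullity = 4 − 2 = 2.

2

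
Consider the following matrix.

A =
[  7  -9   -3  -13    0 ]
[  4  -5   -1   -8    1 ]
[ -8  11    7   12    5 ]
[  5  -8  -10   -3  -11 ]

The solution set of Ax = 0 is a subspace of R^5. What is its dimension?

Row reduce to echelon form.
R2 ← R2 − (4/7)·R1: [0, 1/7, 5/7, -4/7, 1]
R3 ← R3 + (8/7)·R1: [0, 5/7, 25/7, -20/7, 5]
R4 ← R4 − (5/7)·R1: [0, -11/7, -55/7, 44/7, -11]
R3 ← R3 − (5)·R2: [0, 0, 0, 0, 0]
R4 ← R4 + (11)·R2: [0, 0, 0, 0, 0]
2 nonzero rows, so rank(A) = 2.
A has 5 columns; by rank–nullity, nullity = 5 − 2 = 3.

3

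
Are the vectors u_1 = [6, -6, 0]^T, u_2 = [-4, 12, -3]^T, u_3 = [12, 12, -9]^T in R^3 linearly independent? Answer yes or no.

no

Form the matrix with these vectors as rows and row reduce.
R2 ← R2 + (2/3)·R1: [0, 8, -3]
R3 ← R3 − (2)·R1: [0, 24, -9]
R3 ← R3 − (3)·R2: [0, 0, 0]
2 nonzero rows, so the 3 vectors span a space of dimension 2.
Since 2 < 3, the vectors are linearly dependent.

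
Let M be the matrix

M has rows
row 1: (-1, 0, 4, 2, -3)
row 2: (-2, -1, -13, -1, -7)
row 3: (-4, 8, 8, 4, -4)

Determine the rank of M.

3

Row reduce to echelon form.
R2 ← R2 − (2)·R1: [0, -1, -21, -5, -1]
R3 ← R3 − (4)·R1: [0, 8, -8, -4, 8]
R3 ← R3 + (8)·R2: [0, 0, -176, -44, 0]
Echelon form has 3 nonzero rows, so rank(M) = 3.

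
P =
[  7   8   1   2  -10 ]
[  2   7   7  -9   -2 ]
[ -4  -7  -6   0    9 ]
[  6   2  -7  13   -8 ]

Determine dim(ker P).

Row reduce to echelon form.
R2 ← R2 − (2/7)·R1: [0, 33/7, 47/7, -67/7, 6/7]
R3 ← R3 + (4/7)·R1: [0, -17/7, -38/7, 8/7, 23/7]
R4 ← R4 − (6/7)·R1: [0, -34/7, -55/7, 79/7, 4/7]
R3 ← R3 + (17/33)·R2: [0, 0, -65/33, -125/33, 41/11]
R4 ← R4 + (34/33)·R2: [0, 0, -31/33, 47/33, 16/11]
R4 ← R4 − (31/65)·R3: [0, 0, 0, 42/13, -21/65]
4 nonzero rows, so rank(P) = 4.
P has 5 columns; by rank–nullity, nullity = 5 − 4 = 1.

1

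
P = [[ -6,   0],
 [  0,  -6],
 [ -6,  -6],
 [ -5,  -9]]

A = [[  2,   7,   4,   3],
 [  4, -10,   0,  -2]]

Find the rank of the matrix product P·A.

First compute PA:
[[-12, -42, -24, -18],
 [-24,  60,   0,  12],
 [-36,  18, -24,  -6],
 [-46,  55, -20,   3]]
Now row reduce the product.
R2 ← R2 − (2)·R1: [0, 144, 48, 48]
R3 ← R3 − (3)·R1: [0, 144, 48, 48]
R4 ← R4 − (23/6)·R1: [0, 216, 72, 72]
R3 ← R3 − R2: [0, 0, 0, 0]
R4 ← R4 − (3/2)·R2: [0, 0, 0, 0]
2 nonzero rows, so rank(PA) = 2.

2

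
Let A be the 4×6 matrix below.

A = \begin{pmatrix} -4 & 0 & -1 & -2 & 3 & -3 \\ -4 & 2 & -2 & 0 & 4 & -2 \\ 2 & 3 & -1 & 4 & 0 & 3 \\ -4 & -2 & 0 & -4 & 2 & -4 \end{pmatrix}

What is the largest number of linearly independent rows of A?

2

Row reduce to echelon form.
R2 ← R2 − R1: [0, 2, -1, 2, 1, 1]
R3 ← R3 + (1/2)·R1: [0, 3, -3/2, 3, 3/2, 3/2]
R4 ← R4 − R1: [0, -2, 1, -2, -1, -1]
R3 ← R3 − (3/2)·R2: [0, 0, 0, 0, 0, 0]
R4 ← R4 + R2: [0, 0, 0, 0, 0, 0]
Echelon form has 2 nonzero rows, so rank(A) = 2.
The rank gives the maximum number of linearly independent rows: 2.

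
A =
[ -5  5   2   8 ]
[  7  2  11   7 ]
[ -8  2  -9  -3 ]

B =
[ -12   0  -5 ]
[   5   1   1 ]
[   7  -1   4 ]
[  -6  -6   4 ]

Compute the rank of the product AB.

First compute AB:
[[ 51, -45,  70],
 [-39, -51,  39],
 [ 61,  29,  -6]]
Now row reduce the product.
R2 ← R2 + (13/17)·R1: [0, -1452/17, 1573/17]
R3 ← R3 − (61/51)·R1: [0, 1408/17, -4576/51]
R3 ← R3 + (32/33)·R2: [0, 0, 0]
2 nonzero rows, so rank(AB) = 2.

2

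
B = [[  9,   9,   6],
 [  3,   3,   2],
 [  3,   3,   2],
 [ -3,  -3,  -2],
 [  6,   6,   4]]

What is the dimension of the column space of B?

1

Row reduce to echelon form.
R2 ← R2 − (1/3)·R1: [0, 0, 0]
R3 ← R3 − (1/3)·R1: [0, 0, 0]
R4 ← R4 + (1/3)·R1: [0, 0, 0]
R5 ← R5 − (2/3)·R1: [0, 0, 0]
Echelon form has 1 nonzero row, so rank(B) = 1.
The column space has dimension equal to the rank: 1.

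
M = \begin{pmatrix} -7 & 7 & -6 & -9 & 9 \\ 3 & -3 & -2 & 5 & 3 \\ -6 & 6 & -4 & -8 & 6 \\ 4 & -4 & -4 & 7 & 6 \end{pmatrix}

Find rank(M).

Row reduce to echelon form.
R2 ← R2 + (3/7)·R1: [0, 0, -32/7, 8/7, 48/7]
R3 ← R3 − (6/7)·R1: [0, 0, 8/7, -2/7, -12/7]
R4 ← R4 + (4/7)·R1: [0, 0, -52/7, 13/7, 78/7]
R3 ← R3 + (1/4)·R2: [0, 0, 0, 0, 0]
R4 ← R4 − (13/8)·R2: [0, 0, 0, 0, 0]
Echelon form has 2 nonzero rows, so rank(M) = 2.

2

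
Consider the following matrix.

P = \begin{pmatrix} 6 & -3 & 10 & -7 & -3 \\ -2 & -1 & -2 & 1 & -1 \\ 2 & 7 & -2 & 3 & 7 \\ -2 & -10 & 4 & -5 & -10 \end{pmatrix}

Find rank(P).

Row reduce to echelon form.
R2 ← R2 + (1/3)·R1: [0, -2, 4/3, -4/3, -2]
R3 ← R3 − (1/3)·R1: [0, 8, -16/3, 16/3, 8]
R4 ← R4 + (1/3)·R1: [0, -11, 22/3, -22/3, -11]
R3 ← R3 + (4)·R2: [0, 0, 0, 0, 0]
R4 ← R4 − (11/2)·R2: [0, 0, 0, 0, 0]
Echelon form has 2 nonzero rows, so rank(P) = 2.

2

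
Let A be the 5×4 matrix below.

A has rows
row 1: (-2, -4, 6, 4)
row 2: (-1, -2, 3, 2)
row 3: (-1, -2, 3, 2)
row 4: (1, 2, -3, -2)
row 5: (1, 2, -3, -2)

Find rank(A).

Row reduce to echelon form.
R2 ← R2 − (1/2)·R1: [0, 0, 0, 0]
R3 ← R3 − (1/2)·R1: [0, 0, 0, 0]
R4 ← R4 + (1/2)·R1: [0, 0, 0, 0]
R5 ← R5 + (1/2)·R1: [0, 0, 0, 0]
Echelon form has 1 nonzero row, so rank(A) = 1.

1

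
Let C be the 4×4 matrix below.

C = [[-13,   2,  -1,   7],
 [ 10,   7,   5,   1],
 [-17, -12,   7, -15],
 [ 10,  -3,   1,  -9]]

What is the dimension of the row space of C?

Row reduce to echelon form.
R2 ← R2 + (10/13)·R1: [0, 111/13, 55/13, 83/13]
R3 ← R3 − (17/13)·R1: [0, -190/13, 108/13, -314/13]
R4 ← R4 + (10/13)·R1: [0, -19/13, 3/13, -47/13]
R3 ← R3 + (190/111)·R2: [0, 0, 1726/111, -1468/111]
R4 ← R4 + (19/111)·R2: [0, 0, 106/111, -280/111]
R4 ← R4 − (53/863)·R3: [0, 0, 0, -1476/863]
Echelon form has 4 nonzero rows, so rank(C) = 4.
The row space has dimension equal to the rank: 4.

4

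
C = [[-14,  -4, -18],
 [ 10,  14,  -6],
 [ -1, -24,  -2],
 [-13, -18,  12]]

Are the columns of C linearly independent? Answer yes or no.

Row reduce C to echelon form.
R2 ← R2 + (5/7)·R1: [0, 78/7, -132/7]
R3 ← R3 − (1/14)·R1: [0, -166/7, -5/7]
R4 ← R4 − (13/14)·R1: [0, -100/7, 201/7]
R3 ← R3 + (83/39)·R2: [0, 0, -531/13]
R4 ← R4 + (50/39)·R2: [0, 0, 59/13]
R4 ← R4 + (1/9)·R3: [0, 0, 0]
3 pivots among 3 columns.
Every column is a pivot column, so the columns are linearly independent.

yes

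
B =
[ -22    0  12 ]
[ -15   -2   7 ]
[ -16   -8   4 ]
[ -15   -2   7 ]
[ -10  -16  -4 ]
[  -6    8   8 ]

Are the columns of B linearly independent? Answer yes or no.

no

Row reduce B to echelon form.
R2 ← R2 − (15/22)·R1: [0, -2, -13/11]
R3 ← R3 − (8/11)·R1: [0, -8, -52/11]
R4 ← R4 − (15/22)·R1: [0, -2, -13/11]
R5 ← R5 − (5/11)·R1: [0, -16, -104/11]
R6 ← R6 − (3/11)·R1: [0, 8, 52/11]
R3 ← R3 − (4)·R2: [0, 0, 0]
R4 ← R4 − R2: [0, 0, 0]
R5 ← R5 − (8)·R2: [0, 0, 0]
R6 ← R6 + (4)·R2: [0, 0, 0]
2 pivots among 3 columns.
Only 2 < 3 pivot columns, so the columns are linearly dependent.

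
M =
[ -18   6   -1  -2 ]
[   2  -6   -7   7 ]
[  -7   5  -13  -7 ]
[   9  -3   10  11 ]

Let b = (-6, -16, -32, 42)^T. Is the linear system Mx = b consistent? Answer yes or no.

yes

Row reduce the augmented matrix [M | b].
R2 ← R2 + (1/9)·R1: [0, -16/3, -64/9, 61/9, -50/3]
R3 ← R3 − (7/18)·R1: [0, 8/3, -227/18, -56/9, -89/3]
R4 ← R4 + (1/2)·R1: [0, 0, 19/2, 10, 39]
R3 ← R3 + (1/2)·R2: [0, 0, -97/6, -17/6, -38]
R4 ← R4 + (57/97)·R3: [0, 0, 0, 1617/194, 1617/97]
The echelon form has 4 nonzero rows, and every pivot lies in the first 4 columns, so rank(M) = rank([M|b]) = 4.
The system is consistent.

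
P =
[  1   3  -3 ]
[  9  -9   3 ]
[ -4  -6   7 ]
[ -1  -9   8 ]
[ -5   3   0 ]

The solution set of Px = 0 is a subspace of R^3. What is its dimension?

1

Row reduce to echelon form.
R2 ← R2 − (9)·R1: [0, -36, 30]
R3 ← R3 + (4)·R1: [0, 6, -5]
R4 ← R4 + R1: [0, -6, 5]
R5 ← R5 + (5)·R1: [0, 18, -15]
R3 ← R3 + (1/6)·R2: [0, 0, 0]
R4 ← R4 − (1/6)·R2: [0, 0, 0]
R5 ← R5 + (1/2)·R2: [0, 0, 0]
2 nonzero rows, so rank(P) = 2.
P has 3 columns; by rank–nullity, nullity = 3 − 2 = 1.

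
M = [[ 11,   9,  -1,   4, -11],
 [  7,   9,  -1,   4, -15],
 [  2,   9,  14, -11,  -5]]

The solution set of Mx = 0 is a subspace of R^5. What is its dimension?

Row reduce to echelon form.
R2 ← R2 − (7/11)·R1: [0, 36/11, -4/11, 16/11, -8]
R3 ← R3 − (2/11)·R1: [0, 81/11, 156/11, -129/11, -3]
R3 ← R3 − (9/4)·R2: [0, 0, 15, -15, 15]
3 nonzero rows, so rank(M) = 3.
M has 5 columns; by rank–nullity, nullity = 5 − 3 = 2.

2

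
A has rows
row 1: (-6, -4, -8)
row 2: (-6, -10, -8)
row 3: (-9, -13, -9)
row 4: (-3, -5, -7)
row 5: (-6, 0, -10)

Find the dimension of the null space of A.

0

Row reduce to echelon form.
R2 ← R2 − R1: [0, -6, 0]
R3 ← R3 − (3/2)·R1: [0, -7, 3]
R4 ← R4 − (1/2)·R1: [0, -3, -3]
R5 ← R5 − R1: [0, 4, -2]
R3 ← R3 − (7/6)·R2: [0, 0, 3]
R4 ← R4 − (1/2)·R2: [0, 0, -3]
R5 ← R5 + (2/3)·R2: [0, 0, -2]
R4 ← R4 + R3: [0, 0, 0]
R5 ← R5 + (2/3)·R3: [0, 0, 0]
3 nonzero rows, so rank(A) = 3.
A has 3 columns; by rank–nullity, nullity = 3 − 3 = 0.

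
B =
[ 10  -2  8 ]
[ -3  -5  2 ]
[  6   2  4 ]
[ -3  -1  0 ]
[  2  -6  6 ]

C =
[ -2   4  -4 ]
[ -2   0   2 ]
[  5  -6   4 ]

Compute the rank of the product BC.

2

First compute BC:
[[ 24,  -8, -12],
 [ 26, -24,  10],
 [  4,   0,  -4],
 [  8, -12,  10],
 [ 38, -28,   4]]
Now row reduce the product.
R2 ← R2 − (13/12)·R1: [0, -46/3, 23]
R3 ← R3 − (1/6)·R1: [0, 4/3, -2]
R4 ← R4 − (1/3)·R1: [0, -28/3, 14]
R5 ← R5 − (19/12)·R1: [0, -46/3, 23]
R3 ← R3 + (2/23)·R2: [0, 0, 0]
R4 ← R4 − (14/23)·R2: [0, 0, 0]
R5 ← R5 − R2: [0, 0, 0]
2 nonzero rows, so rank(BC) = 2.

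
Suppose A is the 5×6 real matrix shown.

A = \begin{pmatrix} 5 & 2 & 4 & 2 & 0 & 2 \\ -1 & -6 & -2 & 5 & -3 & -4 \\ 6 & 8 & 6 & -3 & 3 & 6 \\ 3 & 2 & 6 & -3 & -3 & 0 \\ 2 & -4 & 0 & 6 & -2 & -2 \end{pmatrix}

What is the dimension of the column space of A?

Row reduce to echelon form.
R2 ← R2 + (1/5)·R1: [0, -28/5, -6/5, 27/5, -3, -18/5]
R3 ← R3 − (6/5)·R1: [0, 28/5, 6/5, -27/5, 3, 18/5]
R4 ← R4 − (3/5)·R1: [0, 4/5, 18/5, -21/5, -3, -6/5]
R5 ← R5 − (2/5)·R1: [0, -24/5, -8/5, 26/5, -2, -14/5]
R3 ← R3 + R2: [0, 0, 0, 0, 0, 0]
R4 ← R4 + (1/7)·R2: [0, 0, 24/7, -24/7, -24/7, -12/7]
R5 ← R5 − (6/7)·R2: [0, 0, -4/7, 4/7, 4/7, 2/7]
Swap R3 ↔ R4
R5 ← R5 + (1/6)·R3: [0, 0, 0, 0, 0, 0]
Echelon form has 3 nonzero rows, so rank(A) = 3.
The column space has dimension equal to the rank: 3.

3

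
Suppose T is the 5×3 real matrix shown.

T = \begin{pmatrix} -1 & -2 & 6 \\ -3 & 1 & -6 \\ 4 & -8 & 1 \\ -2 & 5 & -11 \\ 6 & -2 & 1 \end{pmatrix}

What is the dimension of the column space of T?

Row reduce to echelon form.
R2 ← R2 − (3)·R1: [0, 7, -24]
R3 ← R3 + (4)·R1: [0, -16, 25]
R4 ← R4 − (2)·R1: [0, 9, -23]
R5 ← R5 + (6)·R1: [0, -14, 37]
R3 ← R3 + (16/7)·R2: [0, 0, -209/7]
R4 ← R4 − (9/7)·R2: [0, 0, 55/7]
R5 ← R5 + (2)·R2: [0, 0, -11]
R4 ← R4 + (5/19)·R3: [0, 0, 0]
R5 ← R5 − (7/19)·R3: [0, 0, 0]
Echelon form has 3 nonzero rows, so rank(T) = 3.
The column space has dimension equal to the rank: 3.

3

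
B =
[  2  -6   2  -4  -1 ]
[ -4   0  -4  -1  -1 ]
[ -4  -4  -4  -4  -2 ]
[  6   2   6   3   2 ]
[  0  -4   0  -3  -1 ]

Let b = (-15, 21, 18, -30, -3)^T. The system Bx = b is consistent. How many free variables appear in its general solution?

Row reduce the augmented matrix [B | b].
R2 ← R2 + (2)·R1: [0, -12, 0, -9, -3, -9]
R3 ← R3 + (2)·R1: [0, -16, 0, -12, -4, -12]
R4 ← R4 − (3)·R1: [0, 20, 0, 15, 5, 15]
R3 ← R3 − (4/3)·R2: [0, 0, 0, 0, 0, 0]
R4 ← R4 + (5/3)·R2: [0, 0, 0, 0, 0, 0]
R5 ← R5 − (1/3)·R2: [0, 0, 0, 0, 0, 0]
The echelon form has 2 nonzero rows, and every pivot lies in the first 5 columns, so rank(B) = rank([B|b]) = 2.
The system is consistent.
Free variables = (unknowns) − (rank) = 5 − 2 = 3.

3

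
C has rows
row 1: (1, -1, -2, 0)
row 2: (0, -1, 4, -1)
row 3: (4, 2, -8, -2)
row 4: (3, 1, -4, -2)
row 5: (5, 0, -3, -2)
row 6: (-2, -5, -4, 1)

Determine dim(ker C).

Row reduce to echelon form.
R3 ← R3 − (4)·R1: [0, 6, 0, -2]
R4 ← R4 − (3)·R1: [0, 4, 2, -2]
R5 ← R5 − (5)·R1: [0, 5, 7, -2]
R6 ← R6 + (2)·R1: [0, -7, -8, 1]
R3 ← R3 + (6)·R2: [0, 0, 24, -8]
R4 ← R4 + (4)·R2: [0, 0, 18, -6]
R5 ← R5 + (5)·R2: [0, 0, 27, -7]
R6 ← R6 − (7)·R2: [0, 0, -36, 8]
R4 ← R4 − (3/4)·R3: [0, 0, 0, 0]
R5 ← R5 − (9/8)·R3: [0, 0, 0, 2]
R6 ← R6 + (3/2)·R3: [0, 0, 0, -4]
Swap R4 ↔ R5
R6 ← R6 + (2)·R4: [0, 0, 0, 0]
4 nonzero rows, so rank(C) = 4.
C has 4 columns; by rank–nullity, nullity = 4 − 4 = 0.

0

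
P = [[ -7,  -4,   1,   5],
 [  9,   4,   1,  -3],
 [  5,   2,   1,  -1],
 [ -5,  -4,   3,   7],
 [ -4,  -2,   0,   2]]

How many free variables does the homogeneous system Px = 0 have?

2

Row reduce to echelon form.
R2 ← R2 + (9/7)·R1: [0, -8/7, 16/7, 24/7]
R3 ← R3 + (5/7)·R1: [0, -6/7, 12/7, 18/7]
R4 ← R4 − (5/7)·R1: [0, -8/7, 16/7, 24/7]
R5 ← R5 − (4/7)·R1: [0, 2/7, -4/7, -6/7]
R3 ← R3 − (3/4)·R2: [0, 0, 0, 0]
R4 ← R4 − R2: [0, 0, 0, 0]
R5 ← R5 + (1/4)·R2: [0, 0, 0, 0]
2 nonzero rows, so rank(P) = 2.
P has 4 columns; by rank–nullity, nullity = 4 − 2 = 2.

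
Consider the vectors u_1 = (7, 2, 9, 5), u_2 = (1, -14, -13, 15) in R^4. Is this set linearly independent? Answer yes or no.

Form the matrix with these vectors as rows and row reduce.
R2 ← R2 − (1/7)·R1: [0, -100/7, -100/7, 100/7]
2 nonzero rows, so the 2 vectors span a space of dimension 2.
Since 2 = 2, the vectors are linearly independent.

yes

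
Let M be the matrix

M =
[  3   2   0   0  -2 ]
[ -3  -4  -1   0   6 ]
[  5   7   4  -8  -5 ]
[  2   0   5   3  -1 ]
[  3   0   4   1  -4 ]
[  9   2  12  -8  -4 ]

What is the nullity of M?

Row reduce to echelon form.
R2 ← R2 + R1: [0, -2, -1, 0, 4]
R3 ← R3 − (5/3)·R1: [0, 11/3, 4, -8, -5/3]
R4 ← R4 − (2/3)·R1: [0, -4/3, 5, 3, 1/3]
R5 ← R5 − R1: [0, -2, 4, 1, -2]
R6 ← R6 − (3)·R1: [0, -4, 12, -8, 2]
R3 ← R3 + (11/6)·R2: [0, 0, 13/6, -8, 17/3]
R4 ← R4 − (2/3)·R2: [0, 0, 17/3, 3, -7/3]
R5 ← R5 − R2: [0, 0, 5, 1, -6]
R6 ← R6 − (2)·R2: [0, 0, 14, -8, -6]
R4 ← R4 − (34/13)·R3: [0, 0, 0, 311/13, -223/13]
R5 ← R5 − (30/13)·R3: [0, 0, 0, 253/13, -248/13]
R6 ← R6 − (84/13)·R3: [0, 0, 0, 568/13, -554/13]
R5 ← R5 − (253/311)·R4: [0, 0, 0, 0, -1593/311]
R6 ← R6 − (568/311)·R4: [0, 0, 0, 0, -3510/311]
R6 ← R6 − (130/59)·R5: [0, 0, 0, 0, 0]
5 nonzero rows, so rank(M) = 5.
M has 5 columns; by rank–nullity, nullity = 5 − 5 = 0.

0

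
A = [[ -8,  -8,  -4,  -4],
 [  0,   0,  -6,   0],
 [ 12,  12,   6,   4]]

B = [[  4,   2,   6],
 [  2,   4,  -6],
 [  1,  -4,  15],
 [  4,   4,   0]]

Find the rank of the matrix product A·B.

2

First compute AB:
[[-68, -48, -60],
 [ -6,  24, -90],
 [ 94,  64,  90]]
Now row reduce the product.
R2 ← R2 − (3/34)·R1: [0, 480/17, -1440/17]
R3 ← R3 + (47/34)·R1: [0, -40/17, 120/17]
R3 ← R3 + (1/12)·R2: [0, 0, 0]
2 nonzero rows, so rank(AB) = 2.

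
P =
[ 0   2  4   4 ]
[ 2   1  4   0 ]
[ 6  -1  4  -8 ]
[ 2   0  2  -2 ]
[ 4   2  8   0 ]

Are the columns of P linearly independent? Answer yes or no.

no

Row reduce P to echelon form.
Swap R1 ↔ R2
R3 ← R3 − (3)·R1: [0, -4, -8, -8]
R4 ← R4 − R1: [0, -1, -2, -2]
R5 ← R5 − (2)·R1: [0, 0, 0, 0]
R3 ← R3 + (2)·R2: [0, 0, 0, 0]
R4 ← R4 + (1/2)·R2: [0, 0, 0, 0]
2 pivots among 4 columns.
Only 2 < 4 pivot columns, so the columns are linearly dependent.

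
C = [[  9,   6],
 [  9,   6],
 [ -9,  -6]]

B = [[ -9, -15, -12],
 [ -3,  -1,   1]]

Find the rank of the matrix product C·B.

First compute CB:
[[-99, -141, -102],
 [-99, -141, -102],
 [ 99, 141, 102]]
Now row reduce the product.
R2 ← R2 − R1: [0, 0, 0]
R3 ← R3 + R1: [0, 0, 0]
1 nonzero row, so rank(CB) = 1.

1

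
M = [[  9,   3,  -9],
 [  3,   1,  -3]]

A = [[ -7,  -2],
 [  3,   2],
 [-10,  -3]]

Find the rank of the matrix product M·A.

First compute MA:
[[ 36,  15],
 [ 12,   5]]
Now row reduce the product.
R2 ← R2 − (1/3)·R1: [0, 0]
1 nonzero row, so rank(MA) = 1.

1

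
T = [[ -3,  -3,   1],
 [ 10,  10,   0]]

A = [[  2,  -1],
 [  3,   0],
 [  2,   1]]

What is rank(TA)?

2

First compute TA:
[[-13,   4],
 [ 50, -10]]
Now row reduce the product.
R2 ← R2 + (50/13)·R1: [0, 70/13]
2 nonzero rows, so rank(TA) = 2.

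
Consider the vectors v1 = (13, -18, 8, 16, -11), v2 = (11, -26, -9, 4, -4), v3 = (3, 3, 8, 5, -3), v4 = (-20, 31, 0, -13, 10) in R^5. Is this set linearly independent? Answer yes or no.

Form the matrix with these vectors as rows and row reduce.
R2 ← R2 − (11/13)·R1: [0, -140/13, -205/13, -124/13, 69/13]
R3 ← R3 − (3/13)·R1: [0, 93/13, 80/13, 17/13, -6/13]
R4 ← R4 + (20/13)·R1: [0, 43/13, 160/13, 151/13, -90/13]
R3 ← R3 + (93/140)·R2: [0, 0, -121/28, -176/35, 429/140]
R4 ← R4 + (43/140)·R2: [0, 0, 209/28, 304/35, -741/140]
R4 ← R4 + (19/11)·R3: [0, 0, 0, 0, 0]
3 nonzero rows, so the 4 vectors span a space of dimension 3.
Since 3 < 4, the vectors are linearly dependent.

no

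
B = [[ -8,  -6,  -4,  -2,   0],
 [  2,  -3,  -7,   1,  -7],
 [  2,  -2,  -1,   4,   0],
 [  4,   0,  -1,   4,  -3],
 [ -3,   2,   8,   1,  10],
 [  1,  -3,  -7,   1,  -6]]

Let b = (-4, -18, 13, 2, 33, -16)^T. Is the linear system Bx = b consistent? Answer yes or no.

Row reduce the augmented matrix [B | b].
R2 ← R2 + (1/4)·R1: [0, -9/2, -8, 1/2, -7, -19]
R3 ← R3 + (1/4)·R1: [0, -7/2, -2, 7/2, 0, 12]
R4 ← R4 + (1/2)·R1: [0, -3, -3, 3, -3, 0]
R5 ← R5 − (3/8)·R1: [0, 17/4, 19/2, 7/4, 10, 69/2]
R6 ← R6 + (1/8)·R1: [0, -15/4, -15/2, 3/4, -6, -33/2]
R3 ← R3 − (7/9)·R2: [0, 0, 38/9, 28/9, 49/9, 241/9]
R4 ← R4 − (2/3)·R2: [0, 0, 7/3, 8/3, 5/3, 38/3]
R5 ← R5 + (17/18)·R2: [0, 0, 35/18, 20/9, 61/18, 149/9]
R6 ← R6 − (5/6)·R2: [0, 0, -5/6, 1/3, -1/6, -2/3]
R4 ← R4 − (21/38)·R3: [0, 0, 0, 18/19, -51/38, -81/38]
R5 ← R5 − (35/76)·R3: [0, 0, 0, 15/19, 67/76, 321/76]
R6 ← R6 + (15/76)·R3: [0, 0, 0, 18/19, 69/76, 351/76]
R5 ← R5 − (5/6)·R4: [0, 0, 0, 0, 2, 6]
R6 ← R6 − R4: [0, 0, 0, 0, 9/4, 27/4]
R6 ← R6 − (9/8)·R5: [0, 0, 0, 0, 0, 0]
The echelon form has 5 nonzero rows, and every pivot lies in the first 5 columns, so rank(B) = rank([B|b]) = 5.
The system is consistent.

yes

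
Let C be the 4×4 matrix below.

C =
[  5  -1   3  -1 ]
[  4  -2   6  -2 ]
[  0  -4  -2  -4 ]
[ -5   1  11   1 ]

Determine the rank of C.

3

Row reduce to echelon form.
R2 ← R2 − (4/5)·R1: [0, -6/5, 18/5, -6/5]
R4 ← R4 + R1: [0, 0, 14, 0]
R3 ← R3 − (10/3)·R2: [0, 0, -14, 0]
R4 ← R4 + R3: [0, 0, 0, 0]
Echelon form has 3 nonzero rows, so rank(C) = 3.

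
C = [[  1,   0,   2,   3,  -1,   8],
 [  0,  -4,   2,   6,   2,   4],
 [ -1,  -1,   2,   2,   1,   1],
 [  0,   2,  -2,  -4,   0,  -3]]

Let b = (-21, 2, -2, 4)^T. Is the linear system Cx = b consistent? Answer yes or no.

Row reduce the augmented matrix [C | b].
R3 ← R3 + R1: [0, -1, 4, 5, 0, 9, -23]
R3 ← R3 − (1/4)·R2: [0, 0, 7/2, 7/2, -1/2, 8, -47/2]
R4 ← R4 + (1/2)·R2: [0, 0, -1, -1, 1, -1, 5]
R4 ← R4 + (2/7)·R3: [0, 0, 0, 0, 6/7, 9/7, -12/7]
The echelon form has 4 nonzero rows, and every pivot lies in the first 6 columns, so rank(C) = rank([C|b]) = 4.
The system is consistent.

yes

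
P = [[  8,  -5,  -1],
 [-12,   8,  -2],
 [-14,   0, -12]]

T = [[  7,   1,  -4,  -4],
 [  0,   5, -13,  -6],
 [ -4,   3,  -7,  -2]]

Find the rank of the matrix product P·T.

2

First compute PT:
[[ 60, -20,  40,   0],
 [-76,  22, -42,   4],
 [-50, -50, 140,  80]]
Now row reduce the product.
R2 ← R2 + (19/15)·R1: [0, -10/3, 26/3, 4]
R3 ← R3 + (5/6)·R1: [0, -200/3, 520/3, 80]
R3 ← R3 − (20)·R2: [0, 0, 0, 0]
2 nonzero rows, so rank(PT) = 2.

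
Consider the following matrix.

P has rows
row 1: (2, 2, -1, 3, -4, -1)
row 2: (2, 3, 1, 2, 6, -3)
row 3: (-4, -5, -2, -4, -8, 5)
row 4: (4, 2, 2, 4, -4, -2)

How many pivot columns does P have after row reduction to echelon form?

Row reduce to echelon form.
R2 ← R2 − R1: [0, 1, 2, -1, 10, -2]
R3 ← R3 + (2)·R1: [0, -1, -4, 2, -16, 3]
R4 ← R4 − (2)·R1: [0, -2, 4, -2, 4, 0]
R3 ← R3 + R2: [0, 0, -2, 1, -6, 1]
R4 ← R4 + (2)·R2: [0, 0, 8, -4, 24, -4]
R4 ← R4 + (4)·R3: [0, 0, 0, 0, 0, 0]
Echelon form has 3 nonzero rows, so rank(P) = 3.
Each nonzero row contributes one pivot column: 3 pivot columns.

3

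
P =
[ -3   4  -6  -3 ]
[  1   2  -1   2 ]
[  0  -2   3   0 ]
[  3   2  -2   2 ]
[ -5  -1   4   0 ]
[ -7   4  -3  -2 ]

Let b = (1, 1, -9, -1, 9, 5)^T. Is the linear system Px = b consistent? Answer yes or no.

no

Row reduce the augmented matrix [P | b].
R2 ← R2 + (1/3)·R1: [0, 10/3, -3, 1, 4/3]
R4 ← R4 + R1: [0, 6, -8, -1, 0]
R5 ← R5 − (5/3)·R1: [0, -23/3, 14, 5, 22/3]
R6 ← R6 − (7/3)·R1: [0, -16/3, 11, 5, 8/3]
R3 ← R3 + (3/5)·R2: [0, 0, 6/5, 3/5, -41/5]
R4 ← R4 − (9/5)·R2: [0, 0, -13/5, -14/5, -12/5]
R5 ← R5 + (23/10)·R2: [0, 0, 71/10, 73/10, 52/5]
R6 ← R6 + (8/5)·R2: [0, 0, 31/5, 33/5, 24/5]
R4 ← R4 + (13/6)·R3: [0, 0, 0, -3/2, -121/6]
R5 ← R5 − (71/12)·R3: [0, 0, 0, 15/4, 707/12]
R6 ← R6 − (31/6)·R3: [0, 0, 0, 7/2, 283/6]
R5 ← R5 + (5/2)·R4: [0, 0, 0, 0, 17/2]
R6 ← R6 + (7/3)·R4: [0, 0, 0, 0, 1/9]
R6 ← R6 − (2/153)·R5: [0, 0, 0, 0, 0]
The echelon form has 5 nonzero rows; the last pivot sits in the augmented column, so rank(P) = 4 but rank([P|b]) = 5.
Since the ranks differ, the system is inconsistent.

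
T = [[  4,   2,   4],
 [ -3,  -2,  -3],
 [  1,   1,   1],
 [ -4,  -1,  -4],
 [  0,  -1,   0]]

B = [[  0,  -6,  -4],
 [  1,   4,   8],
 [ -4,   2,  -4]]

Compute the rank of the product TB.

First compute TB:
[[-14,  -8, -16],
 [ 10,   4,   8],
 [ -3,   0,   0],
 [ 15,  12,  24],
 [ -1,  -4,  -8]]
Now row reduce the product.
R2 ← R2 + (5/7)·R1: [0, -12/7, -24/7]
R3 ← R3 − (3/14)·R1: [0, 12/7, 24/7]
R4 ← R4 + (15/14)·R1: [0, 24/7, 48/7]
R5 ← R5 − (1/14)·R1: [0, -24/7, -48/7]
R3 ← R3 + R2: [0, 0, 0]
R4 ← R4 + (2)·R2: [0, 0, 0]
R5 ← R5 − (2)·R2: [0, 0, 0]
2 nonzero rows, so rank(TB) = 2.

2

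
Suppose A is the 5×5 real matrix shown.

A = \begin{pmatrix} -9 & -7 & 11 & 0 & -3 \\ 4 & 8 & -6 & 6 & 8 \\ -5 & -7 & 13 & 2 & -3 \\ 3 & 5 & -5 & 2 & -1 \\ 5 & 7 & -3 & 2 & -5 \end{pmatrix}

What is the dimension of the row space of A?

Row reduce to echelon form.
R2 ← R2 + (4/9)·R1: [0, 44/9, -10/9, 6, 20/3]
R3 ← R3 − (5/9)·R1: [0, -28/9, 62/9, 2, -4/3]
R4 ← R4 + (1/3)·R1: [0, 8/3, -4/3, 2, -2]
R5 ← R5 + (5/9)·R1: [0, 28/9, 28/9, 2, -20/3]
R3 ← R3 + (7/11)·R2: [0, 0, 68/11, 64/11, 32/11]
R4 ← R4 − (6/11)·R2: [0, 0, -8/11, -14/11, -62/11]
R5 ← R5 − (7/11)·R2: [0, 0, 42/11, -20/11, -120/11]
R4 ← R4 + (2/17)·R3: [0, 0, 0, -10/17, -90/17]
R5 ← R5 − (21/34)·R3: [0, 0, 0, -92/17, -216/17]
R5 ← R5 − (46/5)·R4: [0, 0, 0, 0, 36]
Echelon form has 5 nonzero rows, so rank(A) = 5.
The row space has dimension equal to the rank: 5.

5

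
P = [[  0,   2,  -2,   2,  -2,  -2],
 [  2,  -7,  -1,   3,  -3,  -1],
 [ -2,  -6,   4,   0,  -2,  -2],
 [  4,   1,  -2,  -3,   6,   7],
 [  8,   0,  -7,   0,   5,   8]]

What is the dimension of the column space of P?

3

Row reduce to echelon form.
Swap R1 ↔ R2
R3 ← R3 + R1: [0, -13, 3, 3, -5, -3]
R4 ← R4 − (2)·R1: [0, 15, 0, -9, 12, 9]
R5 ← R5 − (4)·R1: [0, 28, -3, -12, 17, 12]
R3 ← R3 + (13/2)·R2: [0, 0, -10, 16, -18, -16]
R4 ← R4 − (15/2)·R2: [0, 0, 15, -24, 27, 24]
R5 ← R5 − (14)·R2: [0, 0, 25, -40, 45, 40]
R4 ← R4 + (3/2)·R3: [0, 0, 0, 0, 0, 0]
R5 ← R5 + (5/2)·R3: [0, 0, 0, 0, 0, 0]
Echelon form has 3 nonzero rows, so rank(P) = 3.
The column space has dimension equal to the rank: 3.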